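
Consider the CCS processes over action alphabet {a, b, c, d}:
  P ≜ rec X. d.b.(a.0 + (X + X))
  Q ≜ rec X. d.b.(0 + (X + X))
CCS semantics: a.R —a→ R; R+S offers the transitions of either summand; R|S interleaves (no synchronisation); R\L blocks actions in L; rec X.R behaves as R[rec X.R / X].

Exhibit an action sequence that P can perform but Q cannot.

LTS(P): 4 reachable states
  p0 = rec X. d.b.(a.0 + (X + X)) ⊢ --d--▸ p1
  p1 = b.(a.0 + ((rec X. d.b.(a.0 + (X + X))) + (rec X. d.b.(a.0 + (X + X))))) ⊢ --b--▸ p2
  p2 = a.0 + ((rec X. d.b.(a.0 + (X + X))) + (rec X. d.b.(a.0 + (X + X)))) ⊢ --a--▸ p3, --d--▸ p1
  p3 = 0 ⊢ ∅
LTS(Q): 3 reachable states
  q0 = rec X. d.b.(0 + (X + X)) ⊢ --d--▸ q1
  q1 = b.(0 + ((rec X. d.b.(0 + (X + X))) + (rec X. d.b.(0 + (X + X))))) ⊢ --b--▸ q2
  q2 = 0 + ((rec X. d.b.(0 + (X + X))) + (rec X. d.b.(0 + (X + X)))) ⊢ --d--▸ q1
Executing dba from P (initial set {p0}):
  [1] d ⇒ {p1}
  [2] b ⇒ {p2}
  [3] a ⇒ {p3}
  P completes σ.
Executing dba from Q (initial set {q0}):
  [1] d ⇒ {q1}
  [2] b ⇒ {q2}
  [3] a ⇒ no successor for Q

dba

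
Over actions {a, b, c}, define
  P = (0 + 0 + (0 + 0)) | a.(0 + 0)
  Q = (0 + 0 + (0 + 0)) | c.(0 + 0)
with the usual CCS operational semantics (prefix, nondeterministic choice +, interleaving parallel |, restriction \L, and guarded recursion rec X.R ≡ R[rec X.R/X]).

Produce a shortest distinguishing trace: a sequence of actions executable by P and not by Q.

a

LTS(P): 2 reachable states
  u0 = (0 + 0 + (0 + 0)) | a.(0 + 0) ⊢ =a=> u1
  u1 = (0 + 0 + (0 + 0)) | (0 + 0) ⊢ (no moves)
LTS(Q): 2 reachable states
  v0 = (0 + 0 + (0 + 0)) | c.(0 + 0) ⊢ =c=> v1
  v1 = (0 + 0 + (0 + 0)) | (0 + 0) ⊢ (no moves)
Trace ⟨a⟩ through P, begin at {u0}:
  [1] a ⇒ {u1}
  P completes σ.
Trace ⟨a⟩ through Q, begin at {v0}:
  [1] a ⇒ ∅  — Q cannot continue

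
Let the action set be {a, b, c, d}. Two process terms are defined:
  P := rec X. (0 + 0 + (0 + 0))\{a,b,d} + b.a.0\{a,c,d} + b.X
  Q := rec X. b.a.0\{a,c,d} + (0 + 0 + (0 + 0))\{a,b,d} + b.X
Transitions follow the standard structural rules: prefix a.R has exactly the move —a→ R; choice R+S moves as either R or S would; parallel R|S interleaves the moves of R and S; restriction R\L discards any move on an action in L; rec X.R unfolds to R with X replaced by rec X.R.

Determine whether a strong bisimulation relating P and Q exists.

Reachable graph of P (3 states):
  p0 = rec X. (0 + 0 + (0 + 0))\{a,b,d} + b.a.0\{a,c,d} + b.X | —b→ p0, —b→ p1
  p1 = a.0\{a,c,d} | —a→ p2
  p2 = 0\{a,c,d} | ·
Reachable graph of Q (3 states):
  q0 = rec X. b.a.0\{a,c,d} + (0 + 0 + (0 + 0))\{a,b,d} + b.X | —b→ q0, —b→ q1
  q1 = a.0\{a,c,d} | —a→ q2
  q2 = 0\{a,c,d} | ·
Partition-refinement fixed point:
  B0 = {p0, q0}
  B1 = {p1, q1}
  B2 = {p2, q2}
p0 ∈ B0, q0 ∈ B0 → same block

P ~ Q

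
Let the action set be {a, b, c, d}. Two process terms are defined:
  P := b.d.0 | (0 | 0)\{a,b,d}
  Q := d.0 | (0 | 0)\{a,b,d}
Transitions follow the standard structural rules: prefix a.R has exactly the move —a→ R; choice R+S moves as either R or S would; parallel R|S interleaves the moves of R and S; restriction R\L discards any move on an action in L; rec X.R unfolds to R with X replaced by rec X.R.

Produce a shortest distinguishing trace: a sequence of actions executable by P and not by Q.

b

LTS(P): 3 reachable states
  p0 = b.d.0 | (0 | 0)\{a,b,d} ⊢ =b=> p1
  p1 = d.0 | (0 | 0)\{a,b,d} ⊢ =d=> p2
  p2 = 0 | (0 | 0)\{a,b,d} ⊢ deadlocked
LTS(Q): 2 reachable states
  q0 = d.0 | (0 | 0)\{a,b,d} ⊢ =d=> q1
  q1 = 0 | (0 | 0)\{a,b,d} ⊢ deadlocked
Run σ = ⟨b⟩ on P: start {p0}
  step 1 (b): {p1}
  ✓ P
Run σ = ⟨b⟩ on Q: start {q0}
  step 1 (b): ∅ (Q stuck)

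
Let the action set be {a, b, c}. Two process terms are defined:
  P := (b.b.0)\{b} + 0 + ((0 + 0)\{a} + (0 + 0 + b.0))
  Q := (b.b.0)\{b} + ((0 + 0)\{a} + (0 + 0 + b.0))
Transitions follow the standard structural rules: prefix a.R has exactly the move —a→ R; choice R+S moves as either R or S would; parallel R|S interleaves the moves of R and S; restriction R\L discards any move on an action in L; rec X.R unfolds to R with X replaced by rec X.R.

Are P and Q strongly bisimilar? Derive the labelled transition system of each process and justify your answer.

Reachable graph of P (2 states):
  s0 = (b.b.0)\{b} + 0 + ((0 + 0)\{a} + (0 + 0 + b.0)) :: =b=> s1
  s1 = 0 :: (no moves)
Reachable graph of Q (2 states):
  t0 = (b.b.0)\{b} + ((0 + 0)\{a} + (0 + 0 + b.0)) :: =b=> t1
  t1 = 0 :: (no moves)
Partition-refinement fixed point:
  B0 = {s0, t0}
  B1 = {s1, t1}
s0 ∈ B0, t0 ∈ B0 → same block

P ~ Q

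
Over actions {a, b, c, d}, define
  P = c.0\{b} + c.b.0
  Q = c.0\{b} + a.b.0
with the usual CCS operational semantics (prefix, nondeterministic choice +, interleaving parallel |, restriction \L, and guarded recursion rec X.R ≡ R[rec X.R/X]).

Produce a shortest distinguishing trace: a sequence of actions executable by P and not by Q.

cb

P's transition system — 4 states:
  p0 = c.0\{b} + c.b.0 :: —c→ p1, —c→ p2
  p1 = 0\{b} :: ∅
  p2 = b.0 :: —b→ p3
  p3 = 0 :: ∅
Q's transition system — 4 states:
  q0 = c.0\{b} + a.b.0 :: —a→ q1, —c→ q2
  q1 = b.0 :: —b→ q3
  q2 = 0\{b} :: ∅
  q3 = 0 :: ∅
Executing cb from P (initial set {p0}):
  step 1 (c): {p1, p2}
  step 2 (b): {p3}
  P completes σ.
Executing cb from Q (initial set {q0}):
  step 1 (c): {q2}
  step 2 (b): ∅  — Q cannot continue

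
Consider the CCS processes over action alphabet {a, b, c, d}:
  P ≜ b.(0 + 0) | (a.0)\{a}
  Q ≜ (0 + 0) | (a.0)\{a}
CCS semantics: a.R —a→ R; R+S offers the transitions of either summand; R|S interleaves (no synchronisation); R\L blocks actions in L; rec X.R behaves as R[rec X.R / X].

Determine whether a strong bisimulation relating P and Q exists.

Reachable graph of P (2 states):
  m0 = b.(0 + 0) | (a.0)\{a} :: =b=> m1
  m1 = (0 + 0) | (a.0)\{a} :: ·
Reachable graph of Q (1 states):
  n0 = (0 + 0) | (a.0)\{a} :: ·
Bisimilarity quotient blocks:
  B0 = {m0}
  B1 = {m1, n0}
m0 ∈ B0, n0 ∈ B1 → different blocks

P ≁ Q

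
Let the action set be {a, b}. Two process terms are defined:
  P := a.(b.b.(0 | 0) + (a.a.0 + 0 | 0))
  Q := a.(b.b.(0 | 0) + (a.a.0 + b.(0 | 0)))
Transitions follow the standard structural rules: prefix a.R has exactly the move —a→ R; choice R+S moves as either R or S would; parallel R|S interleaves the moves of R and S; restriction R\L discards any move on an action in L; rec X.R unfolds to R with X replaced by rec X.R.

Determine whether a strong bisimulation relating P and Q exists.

NO

Reachable graph of P (6 states):
  p0 = a.(b.b.(0 | 0) + (a.a.0 + 0 | 0)) → --a--▸ p1
  p1 = b.b.(0 | 0) + (a.a.0 + 0 | 0) → --a--▸ p2, --b--▸ p3
  p2 = a.0 → --a--▸ p4
  p3 = b.(0 | 0) → --b--▸ p5
  p4 = 0 → stopped
  p5 = 0 | 0 → stopped
Reachable graph of Q (6 states):
  q0 = a.(b.b.(0 | 0) + (a.a.0 + b.(0 | 0))) → --a--▸ q1
  q1 = b.b.(0 | 0) + (a.a.0 + b.(0 | 0)) → --a--▸ q2, --b--▸ q3, --b--▸ q4
  q2 = a.0 → --a--▸ q5
  q3 = 0 | 0 → stopped
  q4 = b.(0 | 0) → --b--▸ q3
  q5 = 0 → stopped
Bisimilarity quotient blocks:
  B0 = {p0}
  B1 = {p1}
  B2 = {p3, q4}
  B3 = {p4, p5, q3, q5}
  B4 = {p2, q2}
  B5 = {q0}
  B6 = {q1}
p0 ∈ B0, q0 ∈ B5 → different blocks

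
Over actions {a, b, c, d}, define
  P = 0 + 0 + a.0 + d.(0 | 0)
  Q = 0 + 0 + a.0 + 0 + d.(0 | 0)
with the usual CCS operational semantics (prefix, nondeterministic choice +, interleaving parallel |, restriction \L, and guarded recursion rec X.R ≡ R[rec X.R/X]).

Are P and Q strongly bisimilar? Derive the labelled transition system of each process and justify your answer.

P's transition system — 3 states:
  s0 = 0 + 0 + a.0 + d.(0 | 0) :: —a→ s1, —d→ s2
  s1 = 0 :: deadlocked
  s2 = 0 | 0 :: deadlocked
Q's transition system — 3 states:
  t0 = 0 + 0 + a.0 + 0 + d.(0 | 0) :: —a→ t1, —d→ t2
  t1 = 0 :: deadlocked
  t2 = 0 | 0 :: deadlocked
Bisimilarity quotient blocks:
  B0 = {s0, t0}
  B1 = {s1, s2, t1, t2}
s0 ∈ B0, t0 ∈ B0 → same block

YES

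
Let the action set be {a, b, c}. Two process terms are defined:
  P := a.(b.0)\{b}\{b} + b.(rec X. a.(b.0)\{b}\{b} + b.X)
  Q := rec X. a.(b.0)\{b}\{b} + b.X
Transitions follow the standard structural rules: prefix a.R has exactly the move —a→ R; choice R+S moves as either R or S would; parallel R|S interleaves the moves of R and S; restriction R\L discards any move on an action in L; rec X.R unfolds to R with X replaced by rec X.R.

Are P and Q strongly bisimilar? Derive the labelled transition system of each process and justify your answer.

bisimilar

P's transition system — 3 states:
  u0 = a.(b.0)\{b}\{b} + b.(rec X. a.(b.0)\{b}\{b} + b.X) has moves —a→ u1, —b→ u2
  u1 = (b.0)\{b}\{b} has moves ·
  u2 = rec X. a.(b.0)\{b}\{b} + b.X has moves —a→ u1, —b→ u2
Q's transition system — 2 states:
  v0 = rec X. a.(b.0)\{b}\{b} + b.X has moves —a→ v1, —b→ v0
  v1 = (b.0)\{b}\{b} has moves ·
Coarsest stable partition (strong bisimilarity classes):
  B0 = {u0, u2, v0}
  B1 = {u1, v1}
u0 ∈ B0, v0 ∈ B0 → same block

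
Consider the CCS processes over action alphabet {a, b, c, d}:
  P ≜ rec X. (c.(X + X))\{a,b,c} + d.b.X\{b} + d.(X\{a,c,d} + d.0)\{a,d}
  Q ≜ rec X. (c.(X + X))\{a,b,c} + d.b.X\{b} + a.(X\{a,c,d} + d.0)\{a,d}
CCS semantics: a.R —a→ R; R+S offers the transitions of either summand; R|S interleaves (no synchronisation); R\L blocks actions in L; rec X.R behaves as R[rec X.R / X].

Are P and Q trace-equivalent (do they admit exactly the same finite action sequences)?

trace-distinct — witness ⟨a⟩

LTS(P): 6 reachable states
  u0 = rec X. (c.(X + X))\{a,b,c} + d.b.X\{b} + d.(X\{a,c,d} + d.0)\{a,d} :: —d→ u1, —d→ u2
  u1 = ((rec X. (c.(X + X))\{a,b,c} + d.b.X\{b} + d.(X\{a,c,d} + d.0)\{a,d})\{a,c,d} + d.0)\{a,d} :: ·
  u2 = b.(rec X. (c.(X + X))\{a,b,c} + d.b.X\{b} + d.(X\{a,c,d} + d.0)\{a,d})\{b} :: —b→ u3
  u3 = (rec X. (c.(X + X))\{a,b,c} + d.b.X\{b} + d.(X\{a,c,d} + d.0)\{a,d})\{b} :: —d→ u4, —d→ u5
  u4 = ((rec X. (c.(X + X))\{a,b,c} + d.b.X\{b} + d.(X\{a,c,d} + d.0)\{a,d})\{a,c,d} + d.0)\{a,d}\{b} :: ·
  u5 = (b.(rec X. (c.(X + X))\{a,b,c} + d.b.X\{b} + d.(X\{a,c,d} + d.0)\{a,d})\{b})\{b} :: ·
LTS(Q): 6 reachable states
  v0 = rec X. (c.(X + X))\{a,b,c} + d.b.X\{b} + a.(X\{a,c,d} + d.0)\{a,d} :: —a→ v1, —d→ v2
  v1 = ((rec X. (c.(X + X))\{a,b,c} + d.b.X\{b} + a.(X\{a,c,d} + d.0)\{a,d})\{a,c,d} + d.0)\{a,d} :: ·
  v2 = b.(rec X. (c.(X + X))\{a,b,c} + d.b.X\{b} + a.(X\{a,c,d} + d.0)\{a,d})\{b} :: —b→ v3
  v3 = (rec X. (c.(X + X))\{a,b,c} + d.b.X\{b} + a.(X\{a,c,d} + d.0)\{a,d})\{b} :: —a→ v4, —d→ v5
  v4 = ((rec X. (c.(X + X))\{a,b,c} + d.b.X\{b} + a.(X\{a,c,d} + d.0)\{a,d})\{a,c,d} + d.0)\{a,d}\{b} :: ·
  v5 = (b.(rec X. (c.(X + X))\{a,b,c} + d.b.X\{b} + a.(X\{a,c,d} + d.0)\{a,d})\{b})\{b} :: ·
Executing a from Q (initial set {v0}):
  step 1 (a): {v1}
  ✓ Q
Executing a from P (initial set {u0}):
  step 1 (a): ∅ (P stuck)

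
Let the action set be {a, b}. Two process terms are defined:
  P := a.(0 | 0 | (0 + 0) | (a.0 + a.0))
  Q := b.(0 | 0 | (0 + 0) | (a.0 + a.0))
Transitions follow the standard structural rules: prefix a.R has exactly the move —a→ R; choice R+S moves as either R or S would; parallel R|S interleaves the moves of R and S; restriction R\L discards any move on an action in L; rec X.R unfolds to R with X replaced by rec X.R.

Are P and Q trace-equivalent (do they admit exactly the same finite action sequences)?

P's transition system — 3 states:
  s0 = a.(0 | 0 | (0 + 0) | (a.0 + a.0)) :: ··a··> s1
  s1 = 0 | 0 | (0 + 0) | (a.0 + a.0) :: ··a··> s2
  s2 = 0 | 0 | (0 + 0) | 0 :: ·
Q's transition system — 3 states:
  t0 = b.(0 | 0 | (0 + 0) | (a.0 + a.0)) :: ··b··> t1
  t1 = 0 | 0 | (0 + 0) | (a.0 + a.0) :: ··a··> t2
  t2 = 0 | 0 | (0 + 0) | 0 :: ·
Run σ = ⟨a⟩ on P: start {s0}
  after a @ step 1: {s1}
  ✓ P
Run σ = ⟨a⟩ on Q: start {t0}
  after a @ step 1: ∅  — Q cannot continue

trace-distinct — witness ⟨a⟩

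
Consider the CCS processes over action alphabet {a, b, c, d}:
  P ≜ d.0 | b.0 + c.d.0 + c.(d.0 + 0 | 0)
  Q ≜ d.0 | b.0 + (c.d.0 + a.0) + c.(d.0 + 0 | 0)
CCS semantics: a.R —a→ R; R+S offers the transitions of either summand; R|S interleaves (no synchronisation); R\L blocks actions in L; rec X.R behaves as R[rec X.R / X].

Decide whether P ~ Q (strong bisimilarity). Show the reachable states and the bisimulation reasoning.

Reachable graph of P (7 states):
  p0 = d.0 | b.0 + c.d.0 + c.(d.0 + 0 | 0) has moves -b-> p1, -c-> p2, -c-> p3, -d-> p4
  p1 = d.0 | 0 has moves -d-> p5
  p2 = d.0 has moves -d-> p6
  p3 = d.0 + 0 | 0 has moves -d-> p6
  p4 = 0 | b.0 has moves -b-> p5
  p5 = 0 | 0 has moves (no moves)
  p6 = 0 has moves (no moves)
Reachable graph of Q (7 states):
  q0 = d.0 | b.0 + (c.d.0 + a.0) + c.(d.0 + 0 | 0) has moves -a-> q1, -b-> q2, -c-> q3, -c-> q4, -d-> q5
  q1 = 0 has moves (no moves)
  q2 = d.0 | 0 has moves -d-> q6
  q3 = d.0 has moves -d-> q1
  q4 = d.0 + 0 | 0 has moves -d-> q1
  q5 = 0 | b.0 has moves -b-> q6
  q6 = 0 | 0 has moves (no moves)
Bisimilarity quotient blocks:
  B0 = {p0}
  B1 = {p1, p2, p3, q2, q3, q4}
  B2 = {p5, p6, q1, q6}
  B3 = {p4, q5}
  B4 = {q0}
p0 ∈ B0, q0 ∈ B4 → different blocks

not bisimilar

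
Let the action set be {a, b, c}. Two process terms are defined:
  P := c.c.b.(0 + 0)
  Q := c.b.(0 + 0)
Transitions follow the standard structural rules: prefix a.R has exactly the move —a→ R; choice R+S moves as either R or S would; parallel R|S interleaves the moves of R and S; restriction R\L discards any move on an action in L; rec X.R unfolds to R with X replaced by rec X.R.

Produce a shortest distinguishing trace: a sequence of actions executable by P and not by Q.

cc

LTS(P): 4 reachable states
  u0 = c.c.b.(0 + 0) :: --c--▸ u1
  u1 = c.b.(0 + 0) :: --c--▸ u2
  u2 = b.(0 + 0) :: --b--▸ u3
  u3 = 0 + 0 :: (no moves)
LTS(Q): 3 reachable states
  v0 = c.b.(0 + 0) :: --c--▸ v1
  v1 = b.(0 + 0) :: --b--▸ v2
  v2 = 0 + 0 :: (no moves)
Trace ⟨cc⟩ through P, begin at {u0}:
  [1] c ⇒ {u1}
  [2] c ⇒ {u2}
  — P admits the full trace.
Trace ⟨cc⟩ through Q, begin at {v0}:
  [1] c ⇒ {v1}
  [2] c ⇒ no successor for Q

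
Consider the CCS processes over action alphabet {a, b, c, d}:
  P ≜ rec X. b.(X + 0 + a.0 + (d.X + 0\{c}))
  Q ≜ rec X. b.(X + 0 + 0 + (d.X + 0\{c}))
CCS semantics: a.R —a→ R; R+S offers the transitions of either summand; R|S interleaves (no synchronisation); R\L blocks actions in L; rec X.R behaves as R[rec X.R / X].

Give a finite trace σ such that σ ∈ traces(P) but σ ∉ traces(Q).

LTS(P): 3 reachable states
  u0 = rec X. b.(X + 0 + a.0 + (d.X + 0\{c})) has moves -b-> u1
  u1 = (rec X. b.(X + 0 + a.0 + (d.X + 0\{c}))) + 0 + a.0 + (d.(rec X. b.(X + 0 + a.0 + (d.X + 0\{c}))) + 0\{c}) has moves -a-> u2, -b-> u1, -d-> u0
  u2 = 0 has moves ·
LTS(Q): 2 reachable states
  v0 = rec X. b.(X + 0 + 0 + (d.X + 0\{c})) has moves -b-> v1
  v1 = (rec X. b.(X + 0 + 0 + (d.X + 0\{c}))) + 0 + 0 + (d.(rec X. b.(X + 0 + 0 + (d.X + 0\{c}))) + 0\{c}) has moves -b-> v1, -d-> v0
Trace ⟨ba⟩ through P, begin at {u0}:
  [1] b ⇒ {u1}
  [2] a ⇒ {u2}
  — P admits the full trace.
Trace ⟨ba⟩ through Q, begin at {v0}:
  [1] b ⇒ {v1}
  [2] a ⇒ ∅  — Q cannot continue

ba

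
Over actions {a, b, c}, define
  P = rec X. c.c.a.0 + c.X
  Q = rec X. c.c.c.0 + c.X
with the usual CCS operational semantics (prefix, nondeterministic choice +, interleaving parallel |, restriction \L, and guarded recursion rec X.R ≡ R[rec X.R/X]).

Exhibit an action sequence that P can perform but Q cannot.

cca

Reachable graph of P (4 states):
  m0 = rec X. c.c.a.0 + c.X ⊢ —c→ m0, —c→ m1
  m1 = c.a.0 ⊢ —c→ m2
  m2 = a.0 ⊢ —a→ m3
  m3 = 0 ⊢ (no moves)
Reachable graph of Q (4 states):
  n0 = rec X. c.c.c.0 + c.X ⊢ —c→ n0, —c→ n1
  n1 = c.c.0 ⊢ —c→ n2
  n2 = c.0 ⊢ —c→ n3
  n3 = 0 ⊢ (no moves)
Executing cca from P (initial set {m0}):
  [1] c ⇒ {m0, m1}
  [2] c ⇒ {m0, m1, m2}
  [3] a ⇒ {m3}
  ✓ P
Executing cca from Q (initial set {n0}):
  [1] c ⇒ {n0, n1}
  [2] c ⇒ {n0, n1, n2}
  [3] a ⇒ no successor for Q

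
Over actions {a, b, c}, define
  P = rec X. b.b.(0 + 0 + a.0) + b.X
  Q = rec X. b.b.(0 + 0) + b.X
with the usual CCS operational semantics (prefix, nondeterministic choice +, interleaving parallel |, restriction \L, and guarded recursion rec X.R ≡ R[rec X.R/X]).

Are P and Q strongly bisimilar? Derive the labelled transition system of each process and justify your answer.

Reachable graph of P (4 states):
  u0 = rec X. b.b.(0 + 0 + a.0) + b.X → --b--▸ u0, --b--▸ u1
  u1 = b.(0 + 0 + a.0) → --b--▸ u2
  u2 = 0 + 0 + a.0 → --a--▸ u3
  u3 = 0 → stopped
Reachable graph of Q (3 states):
  v0 = rec X. b.b.(0 + 0) + b.X → --b--▸ v0, --b--▸ v1
  v1 = b.(0 + 0) → --b--▸ v2
  v2 = 0 + 0 → stopped
Partition-refinement fixed point:
  B0 = {u0}
  B1 = {u1}
  B2 = {u2}
  B3 = {u3, v2}
  B4 = {v0}
  B5 = {v1}
u0 ∈ B0, v0 ∈ B4 → different blocks

NO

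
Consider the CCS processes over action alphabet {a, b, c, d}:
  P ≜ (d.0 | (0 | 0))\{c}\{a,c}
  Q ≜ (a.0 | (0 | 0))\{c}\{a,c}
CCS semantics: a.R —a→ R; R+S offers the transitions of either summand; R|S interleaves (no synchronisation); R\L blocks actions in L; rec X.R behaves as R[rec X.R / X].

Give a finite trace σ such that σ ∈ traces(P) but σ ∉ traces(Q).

Reachable graph of P (2 states):
  m0 = (d.0 | (0 | 0))\{c}\{a,c} → ··d··> m1
  m1 = (0 | (0 | 0))\{c}\{a,c} → ·
Reachable graph of Q (1 states):
  n0 = (a.0 | (0 | 0))\{c}\{a,c} → ·
Trace ⟨d⟩ through P, begin at {m0}:
  after d @ step 1: {m1}
  — P admits the full trace.
Trace ⟨d⟩ through Q, begin at {n0}:
  after d @ step 1: ∅ (Q stuck)

d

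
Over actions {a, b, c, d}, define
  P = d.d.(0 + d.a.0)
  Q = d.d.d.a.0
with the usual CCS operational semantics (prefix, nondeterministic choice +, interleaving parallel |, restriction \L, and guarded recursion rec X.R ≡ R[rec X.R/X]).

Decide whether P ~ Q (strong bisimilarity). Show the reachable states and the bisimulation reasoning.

Reachable graph of P (5 states):
  u0 = d.d.(0 + d.a.0) has moves ··d··> u1
  u1 = d.(0 + d.a.0) has moves ··d··> u2
  u2 = 0 + d.a.0 has moves ··d··> u3
  u3 = a.0 has moves ··a··> u4
  u4 = 0 has moves stopped
Reachable graph of Q (5 states):
  v0 = d.d.d.a.0 has moves ··d··> v1
  v1 = d.d.a.0 has moves ··d··> v2
  v2 = d.a.0 has moves ··d··> v3
  v3 = a.0 has moves ··a··> v4
  v4 = 0 has moves stopped
Coarsest stable partition (strong bisimilarity classes):
  B0 = {u0, v0}
  B1 = {u1, v1}
  B2 = {u2, v2}
  B3 = {u3, v3}
  B4 = {u4, v4}
u0 ∈ B0, v0 ∈ B0 → same block

P ~ Q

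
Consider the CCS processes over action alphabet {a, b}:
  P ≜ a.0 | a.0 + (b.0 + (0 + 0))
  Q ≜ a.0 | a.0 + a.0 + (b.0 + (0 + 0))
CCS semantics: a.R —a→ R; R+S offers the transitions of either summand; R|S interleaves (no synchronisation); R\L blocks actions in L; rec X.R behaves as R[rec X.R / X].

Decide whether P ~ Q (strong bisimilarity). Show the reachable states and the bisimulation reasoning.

P ≁ Q

Reachable graph of P (5 states):
  u0 = a.0 | a.0 + (b.0 + (0 + 0)) ⊢ ··a··> u1, ··a··> u2, ··b··> u3
  u1 = 0 | a.0 ⊢ ··a··> u4
  u2 = a.0 | 0 ⊢ ··a··> u4
  u3 = 0 ⊢ stopped
  u4 = 0 | 0 ⊢ stopped
Reachable graph of Q (5 states):
  v0 = a.0 | a.0 + a.0 + (b.0 + (0 + 0)) ⊢ ··a··> v1, ··a··> v2, ··a··> v3, ··b··> v1
  v1 = 0 ⊢ stopped
  v2 = 0 | a.0 ⊢ ··a··> v4
  v3 = a.0 | 0 ⊢ ··a··> v4
  v4 = 0 | 0 ⊢ stopped
Coarsest stable partition (strong bisimilarity classes):
  B0 = {u0}
  B1 = {u1, u2, v2, v3}
  B2 = {u3, u4, v1, v4}
  B3 = {v0}
u0 ∈ B0, v0 ∈ B3 → different blocks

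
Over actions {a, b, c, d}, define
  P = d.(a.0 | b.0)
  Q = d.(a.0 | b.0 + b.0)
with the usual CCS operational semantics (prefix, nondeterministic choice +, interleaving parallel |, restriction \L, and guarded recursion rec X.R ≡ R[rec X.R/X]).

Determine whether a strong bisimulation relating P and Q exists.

not bisimilar

Reachable graph of P (5 states):
  m0 = d.(a.0 | b.0) → --d--▸ m1
  m1 = a.0 | b.0 → --a--▸ m2, --b--▸ m3
  m2 = 0 | b.0 → --b--▸ m4
  m3 = a.0 | 0 → --a--▸ m4
  m4 = 0 | 0 → deadlocked
Reachable graph of Q (6 states):
  n0 = d.(a.0 | b.0 + b.0) → --d--▸ n1
  n1 = a.0 | b.0 + b.0 → --a--▸ n2, --b--▸ n3, --b--▸ n4
  n2 = 0 | b.0 → --b--▸ n5
  n3 = 0 → deadlocked
  n4 = a.0 | 0 → --a--▸ n5
  n5 = 0 | 0 → deadlocked
Bisimilarity quotient blocks:
  B0 = {m0}
  B1 = {m1}
  B2 = {m2, n2}
  B3 = {m4, n3, n5}
  B4 = {m3, n4}
  B5 = {n0}
  B6 = {n1}
m0 ∈ B0, n0 ∈ B5 → different blocks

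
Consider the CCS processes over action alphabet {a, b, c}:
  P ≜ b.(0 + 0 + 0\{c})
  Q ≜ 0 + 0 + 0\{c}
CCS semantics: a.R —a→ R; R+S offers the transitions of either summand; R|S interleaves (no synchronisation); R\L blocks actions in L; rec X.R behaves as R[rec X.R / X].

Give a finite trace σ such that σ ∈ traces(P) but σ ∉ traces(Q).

LTS(P): 2 reachable states
  s0 = b.(0 + 0 + 0\{c}) ⊢ -b-> s1
  s1 = 0 + 0 + 0\{c} ⊢ ·
LTS(Q): 1 reachable states
  t0 = 0 + 0 + 0\{c} ⊢ ·
Trace ⟨b⟩ through P, begin at {s0}:
  step 1 (b): {s1}
  P completes σ.
Trace ⟨b⟩ through Q, begin at {t0}:
  step 1 (b): ∅ (Q stuck)

b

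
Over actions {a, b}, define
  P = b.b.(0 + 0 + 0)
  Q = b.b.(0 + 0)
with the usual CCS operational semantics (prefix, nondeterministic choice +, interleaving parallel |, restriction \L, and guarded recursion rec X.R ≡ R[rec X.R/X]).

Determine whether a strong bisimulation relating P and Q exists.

LTS(P): 3 reachable states
  p0 = b.b.(0 + 0 + 0) → =b=> p1
  p1 = b.(0 + 0 + 0) → =b=> p2
  p2 = 0 + 0 + 0 → stopped
LTS(Q): 3 reachable states
  q0 = b.b.(0 + 0) → =b=> q1
  q1 = b.(0 + 0) → =b=> q2
  q2 = 0 + 0 → stopped
Coarsest stable partition (strong bisimilarity classes):
  B0 = {p0, q0}
  B1 = {p1, q1}
  B2 = {p2, q2}
p0 ∈ B0, q0 ∈ B0 → same block

YES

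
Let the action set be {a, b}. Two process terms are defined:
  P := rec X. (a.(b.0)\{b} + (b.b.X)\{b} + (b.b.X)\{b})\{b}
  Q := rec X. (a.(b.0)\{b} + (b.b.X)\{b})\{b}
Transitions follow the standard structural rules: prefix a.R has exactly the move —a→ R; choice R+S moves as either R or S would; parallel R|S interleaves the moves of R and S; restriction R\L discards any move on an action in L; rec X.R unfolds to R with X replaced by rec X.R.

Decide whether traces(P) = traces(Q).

trace-equivalent

LTS(P): 2 reachable states
  p0 = rec X. (a.(b.0)\{b} + (b.b.X)\{b} + (b.b.X)\{b})\{b} :: --a--▸ p1
  p1 = (b.0)\{b}\{b} :: (no moves)
LTS(Q): 2 reachable states
  q0 = rec X. (a.(b.0)\{b} + (b.b.X)\{b})\{b} :: --a--▸ q1
  q1 = (b.0)\{b}\{b} :: (no moves)
Coarsest stable partition (strong bisimilarity classes):
  B0 = {p0, q0}
  B1 = {p1, q1}
p0 ∈ B0, q0 ∈ B0 → same block
Bisimilar ⇒ trace-equivalent.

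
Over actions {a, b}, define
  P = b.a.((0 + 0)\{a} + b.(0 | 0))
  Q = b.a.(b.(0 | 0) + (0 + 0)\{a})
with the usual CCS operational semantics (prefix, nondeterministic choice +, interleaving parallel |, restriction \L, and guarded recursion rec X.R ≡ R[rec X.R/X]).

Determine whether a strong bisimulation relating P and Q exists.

bisimilar

P's transition system — 4 states:
  u0 = b.a.((0 + 0)\{a} + b.(0 | 0)) :: -b-> u1
  u1 = a.((0 + 0)\{a} + b.(0 | 0)) :: -a-> u2
  u2 = (0 + 0)\{a} + b.(0 | 0) :: -b-> u3
  u3 = 0 | 0 :: deadlocked
Q's transition system — 4 states:
  v0 = b.a.(b.(0 | 0) + (0 + 0)\{a}) :: -b-> v1
  v1 = a.(b.(0 | 0) + (0 + 0)\{a}) :: -a-> v2
  v2 = b.(0 | 0) + (0 + 0)\{a} :: -b-> v3
  v3 = 0 | 0 :: deadlocked
Coarsest stable partition (strong bisimilarity classes):
  B0 = {u0, v0}
  B1 = {u1, v1}
  B2 = {u2, v2}
  B3 = {u3, v3}
u0 ∈ B0, v0 ∈ B0 → same block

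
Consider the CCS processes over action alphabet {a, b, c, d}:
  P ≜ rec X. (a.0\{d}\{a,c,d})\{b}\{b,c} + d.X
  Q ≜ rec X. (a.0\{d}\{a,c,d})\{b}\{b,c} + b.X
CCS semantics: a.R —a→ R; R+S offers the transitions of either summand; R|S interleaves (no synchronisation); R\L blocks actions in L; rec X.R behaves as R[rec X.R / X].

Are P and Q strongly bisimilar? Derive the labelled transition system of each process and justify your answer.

not bisimilar

Reachable graph of P (2 states):
  p0 = rec X. (a.0\{d}\{a,c,d})\{b}\{b,c} + d.X ⊢ —a→ p1, —d→ p0
  p1 = 0\{d}\{a,c,d}\{b}\{b,c} ⊢ deadlocked
Reachable graph of Q (2 states):
  q0 = rec X. (a.0\{d}\{a,c,d})\{b}\{b,c} + b.X ⊢ —a→ q1, —b→ q0
  q1 = 0\{d}\{a,c,d}\{b}\{b,c} ⊢ deadlocked
Bisimilarity quotient blocks:
  B0 = {p0}
  B1 = {p1, q1}
  B2 = {q0}
p0 ∈ B0, q0 ∈ B2 → different blocks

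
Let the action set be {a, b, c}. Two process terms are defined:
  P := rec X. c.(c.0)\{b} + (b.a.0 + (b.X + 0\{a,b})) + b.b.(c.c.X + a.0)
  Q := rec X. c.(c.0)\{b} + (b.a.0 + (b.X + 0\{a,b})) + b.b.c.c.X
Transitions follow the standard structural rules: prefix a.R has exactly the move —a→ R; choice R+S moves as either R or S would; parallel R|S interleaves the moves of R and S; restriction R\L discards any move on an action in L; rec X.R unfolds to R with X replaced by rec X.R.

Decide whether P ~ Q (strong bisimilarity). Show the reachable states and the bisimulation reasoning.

LTS(P): 8 reachable states
  s0 = rec X. c.(c.0)\{b} + (b.a.0 + (b.X + 0\{a,b})) + b.b.(c.c.X + a.0) :: =b=> s0, =b=> s1, =b=> s2, =c=> s3
  s1 = a.0 :: =a=> s4
  s2 = b.(c.c.(rec X. c.(c.0)\{b} + (b.a.0 + (b.X + 0\{a,b})) + b.b.(c.c.X + a.0)) + a.0) :: =b=> s5
  s3 = (c.0)\{b} :: =c=> s6
  s4 = 0 :: (no moves)
  s5 = c.c.(rec X. c.(c.0)\{b} + (b.a.0 + (b.X + 0\{a,b})) + b.b.(c.c.X + a.0)) + a.0 :: =a=> s4, =c=> s7
  s6 = 0\{b} :: (no moves)
  s7 = c.(rec X. c.(c.0)\{b} + (b.a.0 + (b.X + 0\{a,b})) + b.b.(c.c.X + a.0)) :: =c=> s0
LTS(Q): 8 reachable states
  t0 = rec X. c.(c.0)\{b} + (b.a.0 + (b.X + 0\{a,b})) + b.b.c.c.X :: =b=> t0, =b=> t1, =b=> t2, =c=> t3
  t1 = a.0 :: =a=> t4
  t2 = b.c.c.(rec X. c.(c.0)\{b} + (b.a.0 + (b.X + 0\{a,b})) + b.b.c.c.X) :: =b=> t5
  t3 = (c.0)\{b} :: =c=> t6
  t4 = 0 :: (no moves)
  t5 = c.c.(rec X. c.(c.0)\{b} + (b.a.0 + (b.X + 0\{a,b})) + b.b.c.c.X) :: =c=> t7
  t6 = 0\{b} :: (no moves)
  t7 = c.(rec X. c.(c.0)\{b} + (b.a.0 + (b.X + 0\{a,b})) + b.b.c.c.X) :: =c=> t0
Coarsest stable partition (strong bisimilarity classes):
  B0 = {s0}
  B1 = {s3, t3}
  B2 = {s4, s6, t4, t6}
  B3 = {s1, t1}
  B4 = {s2}
  B5 = {s5}
  B6 = {s7}
  B7 = {t0}
  B8 = {t2}
  B9 = {t5}
  B10 = {t7}
s0 ∈ B0, t0 ∈ B7 → different blocks

NO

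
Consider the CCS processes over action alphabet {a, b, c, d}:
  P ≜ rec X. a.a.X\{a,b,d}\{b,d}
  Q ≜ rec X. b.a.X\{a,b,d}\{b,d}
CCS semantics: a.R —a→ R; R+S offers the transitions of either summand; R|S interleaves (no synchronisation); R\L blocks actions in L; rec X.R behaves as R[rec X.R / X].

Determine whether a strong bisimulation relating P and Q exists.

P ≁ Q

Reachable graph of P (3 states):
  m0 = rec X. a.a.X\{a,b,d}\{b,d} has moves —a→ m1
  m1 = a.(rec X. a.a.X\{a,b,d}\{b,d})\{a,b,d}\{b,d} has moves —a→ m2
  m2 = (rec X. a.a.X\{a,b,d}\{b,d})\{a,b,d}\{b,d} has moves ·
Reachable graph of Q (3 states):
  n0 = rec X. b.a.X\{a,b,d}\{b,d} has moves —b→ n1
  n1 = a.(rec X. b.a.X\{a,b,d}\{b,d})\{a,b,d}\{b,d} has moves —a→ n2
  n2 = (rec X. b.a.X\{a,b,d}\{b,d})\{a,b,d}\{b,d} has moves ·
Coarsest stable partition (strong bisimilarity classes):
  B0 = {m0}
  B1 = {m1, n1}
  B2 = {m2, n2}
  B3 = {n0}
m0 ∈ B0, n0 ∈ B3 → different blocks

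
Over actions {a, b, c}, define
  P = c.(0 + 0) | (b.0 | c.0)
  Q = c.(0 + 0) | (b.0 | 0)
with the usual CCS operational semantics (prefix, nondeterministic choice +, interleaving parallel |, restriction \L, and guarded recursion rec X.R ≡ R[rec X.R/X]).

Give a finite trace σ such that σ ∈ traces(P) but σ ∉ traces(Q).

cc

LTS(P): 8 reachable states
  s0 = c.(0 + 0) | (b.0 | c.0) | =b=> s1, =c=> s2, =c=> s3
  s1 = c.(0 + 0) | (0 | c.0) | =c=> s4, =c=> s5
  s2 = (0 + 0) | (b.0 | c.0) | =b=> s4, =c=> s6
  s3 = c.(0 + 0) | (b.0 | 0) | =b=> s5, =c=> s6
  s4 = (0 + 0) | (0 | c.0) | =c=> s7
  s5 = c.(0 + 0) | (0 | 0) | =c=> s7
  s6 = (0 + 0) | (b.0 | 0) | =b=> s7
  s7 = (0 + 0) | (0 | 0) | ·
LTS(Q): 4 reachable states
  t0 = c.(0 + 0) | (b.0 | 0) | =b=> t1, =c=> t2
  t1 = c.(0 + 0) | (0 | 0) | =c=> t3
  t2 = (0 + 0) | (b.0 | 0) | =b=> t3
  t3 = (0 + 0) | (0 | 0) | ·
Run σ = ⟨cc⟩ on P: start {s0}
  [1] c ⇒ {s2, s3}
  [2] c ⇒ {s6}
  P completes σ.
Run σ = ⟨cc⟩ on Q: start {t0}
  [1] c ⇒ {t2}
  [2] c ⇒ no successor for Q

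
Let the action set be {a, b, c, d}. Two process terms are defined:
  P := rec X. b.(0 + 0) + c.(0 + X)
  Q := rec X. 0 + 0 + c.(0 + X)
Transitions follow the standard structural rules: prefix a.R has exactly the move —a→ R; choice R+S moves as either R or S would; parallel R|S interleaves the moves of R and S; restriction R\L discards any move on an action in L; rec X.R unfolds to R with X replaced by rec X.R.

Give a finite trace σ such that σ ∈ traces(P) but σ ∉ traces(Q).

Reachable graph of P (3 states):
  p0 = rec X. b.(0 + 0) + c.(0 + X) → —b→ p1, —c→ p2
  p1 = 0 + 0 → deadlocked
  p2 = 0 + (rec X. b.(0 + 0) + c.(0 + X)) → —b→ p1, —c→ p2
Reachable graph of Q (2 states):
  q0 = rec X. 0 + 0 + c.(0 + X) → —c→ q1
  q1 = 0 + (rec X. 0 + 0 + c.(0 + X)) → —c→ q1
Trace ⟨b⟩ through P, begin at {p0}:
  [1] b ⇒ {p1}
  P completes σ.
Trace ⟨b⟩ through Q, begin at {q0}:
  [1] b ⇒ ∅ (Q stuck)

b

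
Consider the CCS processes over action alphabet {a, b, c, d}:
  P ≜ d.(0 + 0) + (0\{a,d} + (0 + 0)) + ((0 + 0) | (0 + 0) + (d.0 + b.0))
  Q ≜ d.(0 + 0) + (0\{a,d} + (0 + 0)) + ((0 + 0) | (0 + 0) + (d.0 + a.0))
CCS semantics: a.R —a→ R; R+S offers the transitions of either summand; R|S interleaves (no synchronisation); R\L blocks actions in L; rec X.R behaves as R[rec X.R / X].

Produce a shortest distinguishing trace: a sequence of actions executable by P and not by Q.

b

LTS(P): 3 reachable states
  u0 = d.(0 + 0) + (0\{a,d} + (0 + 0)) + ((0 + 0) | (0 + 0) + (d.0 + b.0)) ⊢ —b→ u1, —d→ u1, —d→ u2
  u1 = 0 ⊢ ∅
  u2 = 0 + 0 ⊢ ∅
LTS(Q): 3 reachable states
  v0 = d.(0 + 0) + (0\{a,d} + (0 + 0)) + ((0 + 0) | (0 + 0) + (d.0 + a.0)) ⊢ —a→ v1, —d→ v1, —d→ v2
  v1 = 0 ⊢ ∅
  v2 = 0 + 0 ⊢ ∅
Executing b from P (initial set {u0}):
  step 1 (b): {u1}
  — P admits the full trace.
Executing b from Q (initial set {v0}):
  step 1 (b): ∅  — Q cannot continue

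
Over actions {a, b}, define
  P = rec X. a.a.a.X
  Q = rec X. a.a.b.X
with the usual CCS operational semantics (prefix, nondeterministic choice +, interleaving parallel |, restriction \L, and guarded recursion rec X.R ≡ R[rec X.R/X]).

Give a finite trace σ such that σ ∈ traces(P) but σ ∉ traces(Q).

LTS(P): 3 reachable states
  m0 = rec X. a.a.a.X has moves ··a··> m1
  m1 = a.a.(rec X. a.a.a.X) has moves ··a··> m2
  m2 = a.(rec X. a.a.a.X) has moves ··a··> m0
LTS(Q): 3 reachable states
  n0 = rec X. a.a.b.X has moves ··a··> n1
  n1 = a.b.(rec X. a.a.b.X) has moves ··a··> n2
  n2 = b.(rec X. a.a.b.X) has moves ··b··> n0
Executing aaa from P (initial set {m0}):
  after a @ step 1: {m1}
  after a @ step 2: {m2}
  after a @ step 3: {m0}
  — P admits the full trace.
Executing aaa from Q (initial set {n0}):
  after a @ step 1: {n1}
  after a @ step 2: {n2}
  after a @ step 3: ∅  — Q cannot continue

aaa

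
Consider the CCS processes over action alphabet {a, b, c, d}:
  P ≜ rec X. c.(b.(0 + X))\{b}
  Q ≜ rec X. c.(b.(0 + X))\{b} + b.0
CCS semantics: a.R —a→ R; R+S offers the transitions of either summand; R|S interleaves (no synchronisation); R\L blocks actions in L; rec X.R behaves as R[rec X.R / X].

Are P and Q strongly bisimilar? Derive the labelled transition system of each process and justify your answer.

not bisimilar

LTS(P): 2 reachable states
  u0 = rec X. c.(b.(0 + X))\{b} has moves -c-> u1
  u1 = (b.(0 + (rec X. c.(b.(0 + X))\{b})))\{b} has moves ∅
LTS(Q): 3 reachable states
  v0 = rec X. c.(b.(0 + X))\{b} + b.0 has moves -b-> v1, -c-> v2
  v1 = 0 has moves ∅
  v2 = (b.(0 + (rec X. c.(b.(0 + X))\{b} + b.0)))\{b} has moves ∅
Partition-refinement fixed point:
  B0 = {u0}
  B1 = {u1, v1, v2}
  B2 = {v0}
u0 ∈ B0, v0 ∈ B2 → different blocks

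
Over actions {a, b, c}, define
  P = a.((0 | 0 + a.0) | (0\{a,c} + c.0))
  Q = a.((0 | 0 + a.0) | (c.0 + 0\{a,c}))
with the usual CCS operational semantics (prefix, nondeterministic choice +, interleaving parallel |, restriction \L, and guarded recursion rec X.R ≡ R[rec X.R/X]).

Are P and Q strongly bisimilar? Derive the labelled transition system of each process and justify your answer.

P's transition system — 5 states:
  p0 = a.((0 | 0 + a.0) | (0\{a,c} + c.0)) → —a→ p1
  p1 = (0 | 0 + a.0) | (0\{a,c} + c.0) → —a→ p2, —c→ p3
  p2 = 0 | (0\{a,c} + c.0) → —c→ p4
  p3 = (0 | 0 + a.0) | 0 → —a→ p4
  p4 = 0 | 0 → ·
Q's transition system — 5 states:
  q0 = a.((0 | 0 + a.0) | (c.0 + 0\{a,c})) → —a→ q1
  q1 = (0 | 0 + a.0) | (c.0 + 0\{a,c}) → —a→ q2, —c→ q3
  q2 = 0 | (c.0 + 0\{a,c}) → —c→ q4
  q3 = (0 | 0 + a.0) | 0 → —a→ q4
  q4 = 0 | 0 → ·
Partition-refinement fixed point:
  B0 = {p0, q0}
  B1 = {p1, q1}
  B2 = {p3, q3}
  B3 = {p4, q4}
  B4 = {p2, q2}
p0 ∈ B0, q0 ∈ B0 → same block

bisimilar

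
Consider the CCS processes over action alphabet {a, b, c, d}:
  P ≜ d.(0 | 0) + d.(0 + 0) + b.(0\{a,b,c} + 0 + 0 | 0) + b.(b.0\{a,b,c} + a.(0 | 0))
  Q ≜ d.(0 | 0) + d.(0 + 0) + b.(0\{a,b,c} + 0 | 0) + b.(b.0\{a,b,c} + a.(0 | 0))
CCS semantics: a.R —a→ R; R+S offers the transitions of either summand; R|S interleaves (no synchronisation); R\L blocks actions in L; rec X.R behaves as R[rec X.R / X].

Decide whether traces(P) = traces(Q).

YES

Reachable graph of P (6 states):
  p0 = d.(0 | 0) + d.(0 + 0) + b.(0\{a,b,c} + 0 + 0 | 0) + b.(b.0\{a,b,c} + a.(0 | 0)) → -b-> p1, -b-> p2, -d-> p3, -d-> p4
  p1 = 0\{a,b,c} + 0 + 0 | 0 → ·
  p2 = b.0\{a,b,c} + a.(0 | 0) → -a-> p4, -b-> p5
  p3 = 0 + 0 → ·
  p4 = 0 | 0 → ·
  p5 = 0\{a,b,c} → ·
Reachable graph of Q (6 states):
  q0 = d.(0 | 0) + d.(0 + 0) + b.(0\{a,b,c} + 0 | 0) + b.(b.0\{a,b,c} + a.(0 | 0)) → -b-> q1, -b-> q2, -d-> q3, -d-> q4
  q1 = 0\{a,b,c} + 0 | 0 → ·
  q2 = b.0\{a,b,c} + a.(0 | 0) → -a-> q4, -b-> q5
  q3 = 0 + 0 → ·
  q4 = 0 | 0 → ·
  q5 = 0\{a,b,c} → ·
Partition-refinement fixed point:
  B0 = {p0, q0}
  B1 = {p2, q2}
  B2 = {p1, p3, p4, p5, q1, q3, q4, q5}
p0 ∈ B0, q0 ∈ B0 → same block
Bisimilar ⇒ trace-equivalent.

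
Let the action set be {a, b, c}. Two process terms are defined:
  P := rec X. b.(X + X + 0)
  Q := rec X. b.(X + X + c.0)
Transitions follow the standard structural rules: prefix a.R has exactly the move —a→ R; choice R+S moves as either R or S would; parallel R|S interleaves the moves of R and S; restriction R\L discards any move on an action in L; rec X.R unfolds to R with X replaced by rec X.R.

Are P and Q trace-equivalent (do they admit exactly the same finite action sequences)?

trace-distinct — witness ⟨bc⟩

P's transition system — 2 states:
  m0 = rec X. b.(X + X + 0) :: =b=> m1
  m1 = (rec X. b.(X + X + 0)) + (rec X. b.(X + X + 0)) + 0 :: =b=> m1
Q's transition system — 3 states:
  n0 = rec X. b.(X + X + c.0) :: =b=> n1
  n1 = (rec X. b.(X + X + c.0)) + (rec X. b.(X + X + c.0)) + c.0 :: =b=> n1, =c=> n2
  n2 = 0 :: ·
Trace ⟨bc⟩ through Q, begin at {n0}:
  [1] b ⇒ {n1}
  [2] c ⇒ {n2}
  ✓ Q
Trace ⟨bc⟩ through P, begin at {m0}:
  [1] b ⇒ {m1}
  [2] c ⇒ ∅  — P cannot continue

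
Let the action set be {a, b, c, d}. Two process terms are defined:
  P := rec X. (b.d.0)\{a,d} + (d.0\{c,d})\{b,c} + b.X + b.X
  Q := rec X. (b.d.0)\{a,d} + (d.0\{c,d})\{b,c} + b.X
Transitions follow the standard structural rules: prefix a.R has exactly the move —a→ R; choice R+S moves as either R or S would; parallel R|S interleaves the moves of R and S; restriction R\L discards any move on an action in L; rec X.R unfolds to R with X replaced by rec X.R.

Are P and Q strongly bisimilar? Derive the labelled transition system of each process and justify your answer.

Reachable graph of P (3 states):
  s0 = rec X. (b.d.0)\{a,d} + (d.0\{c,d})\{b,c} + b.X + b.X has moves -b-> s0, -b-> s1, -d-> s2
  s1 = (d.0)\{a,d} has moves ·
  s2 = 0\{c,d}\{b,c} has moves ·
Reachable graph of Q (3 states):
  t0 = rec X. (b.d.0)\{a,d} + (d.0\{c,d})\{b,c} + b.X has moves -b-> t0, -b-> t1, -d-> t2
  t1 = (d.0)\{a,d} has moves ·
  t2 = 0\{c,d}\{b,c} has moves ·
Partition-refinement fixed point:
  B0 = {s0, t0}
  B1 = {s1, s2, t1, t2}
s0 ∈ B0, t0 ∈ B0 → same block

YES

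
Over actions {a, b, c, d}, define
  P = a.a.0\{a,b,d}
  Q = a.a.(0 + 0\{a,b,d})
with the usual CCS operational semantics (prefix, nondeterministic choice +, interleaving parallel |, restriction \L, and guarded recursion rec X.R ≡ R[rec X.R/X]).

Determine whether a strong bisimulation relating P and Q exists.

LTS(P): 3 reachable states
  s0 = a.a.0\{a,b,d} | -a-> s1
  s1 = a.0\{a,b,d} | -a-> s2
  s2 = 0\{a,b,d} | ∅
LTS(Q): 3 reachable states
  t0 = a.a.(0 + 0\{a,b,d}) | -a-> t1
  t1 = a.(0 + 0\{a,b,d}) | -a-> t2
  t2 = 0 + 0\{a,b,d} | ∅
Partition-refinement fixed point:
  B0 = {s0, t0}
  B1 = {s1, t1}
  B2 = {s2, t2}
s0 ∈ B0, t0 ∈ B0 → same block

YES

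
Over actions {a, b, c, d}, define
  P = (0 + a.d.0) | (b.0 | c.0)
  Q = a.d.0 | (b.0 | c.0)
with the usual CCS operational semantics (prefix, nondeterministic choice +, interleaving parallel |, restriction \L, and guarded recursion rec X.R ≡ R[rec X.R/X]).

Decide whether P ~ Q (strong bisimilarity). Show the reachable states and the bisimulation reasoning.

LTS(P): 12 reachable states
  u0 = (0 + a.d.0) | (b.0 | c.0) has moves -a-> u1, -b-> u2, -c-> u3
  u1 = d.0 | (b.0 | c.0) has moves -b-> u4, -c-> u5, -d-> u6
  u2 = (0 + a.d.0) | (0 | c.0) has moves -a-> u4, -c-> u7
  u3 = (0 + a.d.0) | (b.0 | 0) has moves -a-> u5, -b-> u7
  u4 = d.0 | (0 | c.0) has moves -c-> u8, -d-> u9
  u5 = d.0 | (b.0 | 0) has moves -b-> u8, -d-> u10
  u6 = 0 | (b.0 | c.0) has moves -b-> u9, -c-> u10
  u7 = (0 + a.d.0) | (0 | 0) has moves -a-> u8
  u8 = d.0 | (0 | 0) has moves -d-> u11
  u9 = 0 | (0 | c.0) has moves -c-> u11
  u10 = 0 | (b.0 | 0) has moves -b-> u11
  u11 = 0 | (0 | 0) has moves ∅
LTS(Q): 12 reachable states
  v0 = a.d.0 | (b.0 | c.0) has moves -a-> v1, -b-> v2, -c-> v3
  v1 = d.0 | (b.0 | c.0) has moves -b-> v4, -c-> v5, -d-> v6
  v2 = a.d.0 | (0 | c.0) has moves -a-> v4, -c-> v7
  v3 = a.d.0 | (b.0 | 0) has moves -a-> v5, -b-> v7
  v4 = d.0 | (0 | c.0) has moves -c-> v8, -d-> v9
  v5 = d.0 | (b.0 | 0) has moves -b-> v8, -d-> v10
  v6 = 0 | (b.0 | c.0) has moves -b-> v9, -c-> v10
  v7 = a.d.0 | (0 | 0) has moves -a-> v8
  v8 = d.0 | (0 | 0) has moves -d-> v11
  v9 = 0 | (0 | c.0) has moves -c-> v11
  v10 = 0 | (b.0 | 0) has moves -b-> v11
  v11 = 0 | (0 | 0) has moves ∅
Coarsest stable partition (strong bisimilarity classes):
  B0 = {u0, v0}
  B1 = {u3, v3}
  B2 = {u7, v7}
  B3 = {u8, v8}
  B4 = {u11, v11}
  B5 = {u5, v5}
  B6 = {u10, v10}
  B7 = {u2, v2}
  B8 = {u4, v4}
  B9 = {u9, v9}
  B10 = {u1, v1}
  B11 = {u6, v6}
u0 ∈ B0, v0 ∈ B0 → same block

P ~ Q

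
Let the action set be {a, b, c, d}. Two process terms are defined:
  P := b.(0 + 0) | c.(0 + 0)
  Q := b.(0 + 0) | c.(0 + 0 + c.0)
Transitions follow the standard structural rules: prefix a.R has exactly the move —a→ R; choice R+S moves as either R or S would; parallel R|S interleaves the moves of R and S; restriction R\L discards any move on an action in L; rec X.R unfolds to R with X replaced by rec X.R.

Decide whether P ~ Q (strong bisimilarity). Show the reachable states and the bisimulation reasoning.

LTS(P): 4 reachable states
  m0 = b.(0 + 0) | c.(0 + 0) :: =b=> m1, =c=> m2
  m1 = (0 + 0) | c.(0 + 0) :: =c=> m3
  m2 = b.(0 + 0) | (0 + 0) :: =b=> m3
  m3 = (0 + 0) | (0 + 0) :: stopped
LTS(Q): 6 reachable states
  n0 = b.(0 + 0) | c.(0 + 0 + c.0) :: =b=> n1, =c=> n2
  n1 = (0 + 0) | c.(0 + 0 + c.0) :: =c=> n3
  n2 = b.(0 + 0) | (0 + 0 + c.0) :: =b=> n3, =c=> n4
  n3 = (0 + 0) | (0 + 0 + c.0) :: =c=> n5
  n4 = b.(0 + 0) | 0 :: =b=> n5
  n5 = (0 + 0) | 0 :: stopped
Bisimilarity quotient blocks:
  B0 = {m0, n2}
  B1 = {m2, n4}
  B2 = {m3, n5}
  B3 = {m1, n3}
  B4 = {n0}
  B5 = {n1}
m0 ∈ B0, n0 ∈ B4 → different blocks

not bisimilar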